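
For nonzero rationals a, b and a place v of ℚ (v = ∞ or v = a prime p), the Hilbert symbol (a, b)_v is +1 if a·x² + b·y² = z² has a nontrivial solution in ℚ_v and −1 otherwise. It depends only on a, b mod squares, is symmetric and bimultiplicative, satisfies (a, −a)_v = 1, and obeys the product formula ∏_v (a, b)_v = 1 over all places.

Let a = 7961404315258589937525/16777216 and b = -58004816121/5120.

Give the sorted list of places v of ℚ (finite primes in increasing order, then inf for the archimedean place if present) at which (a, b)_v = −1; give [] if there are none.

[3, 7]

Mod squares: a ≡ 69, b ≡ -805. Check v ∈ {∞, 2, 3, 5, 7, 19, 23, 37}.
v=3: a=3^7·(≡2), b=3^6·(≡2) mod 3; (2|3)=-1, (2|3)=-1; (−1)^{7·6·1}·(-1)^6·(-1)^7 = -1.
v=5: a=5^2·(≡1), b=5^-1·(≡1) mod 5; (1|5)=+1, (1|5)=+1; (−1)^{2·-1·2}·(+1)^-1·(+1)^2 = +1.
v=∞: 69 > 0 and -805 < 0  ⇒  (a,b)_∞ = +1.
v=37: a=37^4·(≡29), b=37^2·(≡27) mod 37; (29|37)=-1, (27|37)=+1; (−1)^{4·2·18}·(-1)^2·(+1)^4 = +1.
v=23: a=23^3·(≡8), b=23^1·(≡5) mod 23; (8|23)=+1, (5|23)=-1; (−1)^{3·1·11}·(+1)^1·(-1)^3 = +1.
v=2: v_2(a)=-24, v_2(b)=-10; units ≡ 5, 3 (mod 8); ε·ε+αω+βω = 0·1+-24·1+-10·1 ≡ 0  ⇒  (a,b)_2 = +1.
v=7: a=7^2·(≡6), b=7^1·(≡1) mod 7; (6|7)=-1, (1|7)=+1; (−1)^{2·1·3}·(-1)^1·(+1)^2 = -1.
v=19: a=19^4·(≡18), b=19^2·(≡12) mod 19; (18|19)=-1, (12|19)=-1; (−1)^{4·2·9}·(-1)^2·(-1)^4 = +1.
|Ram(69, -805)| = 2, even; anisotropic at {3, 7}.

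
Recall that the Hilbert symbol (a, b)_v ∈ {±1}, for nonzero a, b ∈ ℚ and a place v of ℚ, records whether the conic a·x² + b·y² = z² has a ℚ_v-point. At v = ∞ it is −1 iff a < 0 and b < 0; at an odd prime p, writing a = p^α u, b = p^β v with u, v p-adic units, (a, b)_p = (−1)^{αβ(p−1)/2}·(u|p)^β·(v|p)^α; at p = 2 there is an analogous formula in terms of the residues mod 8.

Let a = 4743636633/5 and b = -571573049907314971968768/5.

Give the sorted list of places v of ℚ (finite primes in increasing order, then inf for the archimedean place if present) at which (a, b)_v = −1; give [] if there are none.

[17, 19, 43, 47]

(a, b) ≡ (4981765, -4465) mod (ℚ^×)²; places V = {2, 3, 5, 17, 19, 23, 29, 43, 47, ∞}.
(a,b)_2: α=0, β=8; u≡5, v≡7 (mod 8); ε(u)ε(v)=0·1, αω(v)=0·0, βω(u)=8·1; sum ≡ 0  ⇒  +1.
(a,b)_∞: sgn(4981765)=+, sgn(-4465)=−, so +1.
(a,b)_29: α=1, u≡21; β=2, v≡16 (mod 29); (21|29)=-1, (16|29)=+1; sign (−1)^0·-1^2·+1^1 = +1.
(a,b)_5: α=-1, u≡3; β=-1, v≡2 (mod 5); (3|5)=-1, (2|5)=-1; sign (−1)^0·-1^-1·-1^-1 = +1.
(a,b)_17: α=1, u≡2; β=2, v≡14 (mod 17); (2|17)=+1, (14|17)=-1; sign (−1)^0·+1^2·-1^1 = -1.
(a,b)_19: α=0, u≡15; β=1, v≡2 (mod 19); (15|19)=-1, (2|19)=-1; sign (−1)^0·-1^1·-1^0 = -1.
(a,b)_3: α=2, u≡1; β=2, v≡2 (mod 3); (1|3)=+1, (2|3)=-1; sign (−1)^0·+1^2·-1^2 = +1.
(a,b)_47: α=1, u≡15; β=3, v≡39 (mod 47); (15|47)=-1, (39|47)=-1; sign (−1)^1·-1^3·-1^1 = -1.
(a,b)_23: α=2, u≡15; β=4, v≡5 (mod 23); (15|23)=-1, (5|23)=-1; sign (−1)^0·-1^4·-1^2 = +1.
(a,b)_43: α=1, u≡23; β=2, v≡18 (mod 43); (23|43)=+1, (18|43)=-1; sign (−1)^0·+1^2·-1^1 = -1.
(4981765, -4465 / ℚ) ramifies at {17, 19, 43, 47}: a division algebra.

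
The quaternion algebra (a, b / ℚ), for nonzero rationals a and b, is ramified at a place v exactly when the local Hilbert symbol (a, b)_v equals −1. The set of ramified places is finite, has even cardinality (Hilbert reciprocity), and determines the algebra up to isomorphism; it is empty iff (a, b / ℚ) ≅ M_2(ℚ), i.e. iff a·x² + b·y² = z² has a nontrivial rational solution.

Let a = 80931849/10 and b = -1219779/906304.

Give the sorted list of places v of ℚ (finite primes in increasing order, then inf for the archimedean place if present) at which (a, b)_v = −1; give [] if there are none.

Mod squares: a ≡ 9690, b ≡ -11. Check v ∈ {∞, 2, 3, 5, 7, 11, 17, 19, 37}.
v=37: a=37^0·(≡1), b=37^2·(≡7) mod 37; (1|37)=+1, (7|37)=+1; (−1)^{0·2·18}·(+1)^2·(+1)^0 = +1.
v=17: a=17^5·(≡4), b=17^-2·(≡7) mod 17; (4|17)=+1, (7|17)=-1; (−1)^{5·-2·8}·(+1)^-2·(-1)^5 = -1.
v=∞: 9690 > 0 and -11 < 0  ⇒  (a,b)_∞ = +1.
v=2: v_2(a)=-1, v_2(b)=-6; units ≡ 5, 5 (mod 8); ε·ε+αω+βω = 0·0+-1·1+-6·1 ≡ 1  ⇒  (a,b)_2 = -1.
v=3: a=3^1·(≡2), b=3^4·(≡1) mod 3; (2|3)=-1, (1|3)=+1; (−1)^{1·4·1}·(-1)^4·(+1)^1 = +1.
v=7: a=7^0·(≡4), b=7^-2·(≡3) mod 7; (4|7)=+1, (3|7)=-1; (−1)^{0·-2·3}·(+1)^-2·(-1)^0 = +1.
v=11: a=11^0·(≡2), b=11^1·(≡8) mod 11; (2|11)=-1, (8|11)=-1; (−1)^{0·1·5}·(-1)^1·(-1)^0 = -1.
v=19: a=19^1·(≡17), b=19^0·(≡10) mod 19; (17|19)=+1, (10|19)=-1; (−1)^{1·0·9}·(+1)^0·(-1)^1 = -1.
v=5: a=5^-1·(≡2), b=5^0·(≡4) mod 5; (2|5)=-1, (4|5)=+1; (−1)^{-1·0·2}·(-1)^0·(+1)^-1 = +1.
|Ram(9690, -11)| = 4, even; anisotropic at {2, 11, 17, 19}.

[2, 11, 17, 19]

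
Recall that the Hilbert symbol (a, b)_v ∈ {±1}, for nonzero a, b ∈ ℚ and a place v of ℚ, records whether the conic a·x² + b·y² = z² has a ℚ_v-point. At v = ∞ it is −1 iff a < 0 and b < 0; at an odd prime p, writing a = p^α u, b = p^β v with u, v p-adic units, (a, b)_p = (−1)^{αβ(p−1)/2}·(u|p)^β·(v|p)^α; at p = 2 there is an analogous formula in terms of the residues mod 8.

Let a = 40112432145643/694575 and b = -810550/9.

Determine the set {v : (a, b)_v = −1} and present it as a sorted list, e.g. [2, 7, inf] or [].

(a, b) ≡ (2821, -32422) mod (ℚ^×)²; places V = {2, 3, 5, 7, 11, 13, 23, 29, 31, 43, ∞}.
(a,b)_13: α=1, u≡1; β=1, v≡7 (mod 13); (1|13)=+1, (7|13)=-1; sign (−1)^0·+1^1·-1^1 = -1.
(a,b)_2: α=0, β=1; u≡5, v≡5 (mod 8); ε(u)ε(v)=0·0, αω(v)=0·1, βω(u)=1·1; sum ≡ 1  ⇒  -1.
(a,b)_5: α=-2, u≡1; β=2, v≡2 (mod 5); (1|5)=+1, (2|5)=-1; sign (−1)^0·+1^2·-1^-2 = +1.
(a,b)_∞: sgn(2821)=+, sgn(-32422)=−, so +1.
(a,b)_3: α=-4, u≡1; β=-2, v≡2 (mod 3); (1|3)=+1, (2|3)=-1; sign (−1)^0·+1^-2·-1^-4 = +1.
(a,b)_31: α=1, u≡29; β=0, v≡18 (mod 31); (29|31)=-1, (18|31)=+1; sign (−1)^0·-1^0·+1^1 = +1.
(a,b)_29: α=2, u≡12; β=1, v≡20 (mod 29); (12|29)=-1, (20|29)=+1; sign (−1)^0·-1^1·+1^2 = -1.
(a,b)_11: α=2, u≡1; β=0, v≡2 (mod 11); (1|11)=+1, (2|11)=-1; sign (−1)^0·+1^0·-1^2 = +1.
(a,b)_7: α=-3, u≡2; β=0, v≡4 (mod 7); (2|7)=+1, (4|7)=+1; sign (−1)^0·+1^0·+1^-3 = +1.
(a,b)_23: α=2, u≡20; β=0, v≡12 (mod 23); (20|23)=-1, (12|23)=+1; sign (−1)^0·-1^0·+1^2 = +1.
(a,b)_43: α=2, u≡8; β=1, v≡3 (mod 43); (8|43)=-1, (3|43)=-1; sign (−1)^0·-1^1·-1^2 = -1.
Ram(2821, -32422) = {2, 13, 29, 43}; no ℚ_2-point on the conic.

[2, 13, 29, 43]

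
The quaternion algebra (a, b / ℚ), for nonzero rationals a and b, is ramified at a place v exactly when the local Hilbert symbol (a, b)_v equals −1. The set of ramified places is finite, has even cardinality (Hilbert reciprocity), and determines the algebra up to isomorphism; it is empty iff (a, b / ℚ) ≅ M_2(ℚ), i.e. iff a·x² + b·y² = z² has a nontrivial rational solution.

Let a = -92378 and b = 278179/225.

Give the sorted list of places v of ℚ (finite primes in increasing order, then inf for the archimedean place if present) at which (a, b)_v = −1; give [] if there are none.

[11, 13]

(a, b) ≡ (-92378, 19) mod (ℚ^×)²; places V = {2, 3, 5, 11, 13, 17, 19, ∞}.
(a,b)_19: α=1, u≡2; β=1, v≡9 (mod 19); (2|19)=-1, (9|19)=+1; sign (−1)^1·-1^1·+1^1 = +1.
(a,b)_17: α=1, u≡6; β=0, v≡2 (mod 17); (6|17)=-1, (2|17)=+1; sign (−1)^0·-1^0·+1^1 = +1.
(a,b)_5: α=0, u≡2; β=-2, v≡1 (mod 5); (2|5)=-1, (1|5)=+1; sign (−1)^0·-1^-2·+1^0 = +1.
(a,b)_13: α=1, u≡5; β=0, v≡11 (mod 13); (5|13)=-1, (11|13)=-1; sign (−1)^0·-1^0·-1^1 = -1.
(a,b)_∞: sgn(-92378)=−, sgn(19)=+, so +1.
(a,b)_11: α=1, u≡6; β=4, v≡6 (mod 11); (6|11)=-1, (6|11)=-1; sign (−1)^0·-1^4·-1^1 = -1.
(a,b)_3: α=0, u≡1; β=-2, v≡1 (mod 3); (1|3)=+1, (1|3)=+1; sign (−1)^0·+1^-2·+1^0 = +1.
(a,b)_2: α=1, β=0; u≡3, v≡3 (mod 8); ε(u)ε(v)=1·1, αω(v)=1·1, βω(u)=0·1; sum ≡ 0  ⇒  +1.
(-92378, 19 / ℚ) ramifies at {11, 13}: a division algebra.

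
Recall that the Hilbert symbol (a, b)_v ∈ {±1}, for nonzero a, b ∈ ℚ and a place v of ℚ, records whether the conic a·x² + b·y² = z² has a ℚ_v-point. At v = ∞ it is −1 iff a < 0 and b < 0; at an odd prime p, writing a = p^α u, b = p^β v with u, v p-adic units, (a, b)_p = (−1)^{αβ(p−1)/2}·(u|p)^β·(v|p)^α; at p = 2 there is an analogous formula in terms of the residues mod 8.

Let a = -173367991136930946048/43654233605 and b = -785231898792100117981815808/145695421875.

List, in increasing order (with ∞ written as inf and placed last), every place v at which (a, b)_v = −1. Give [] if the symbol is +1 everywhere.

[3, 19, 29, inf]

(a, b) ≡ (-435, -38019) mod (ℚ^×)²; places V = {2, 3, 5, 7, 11, 19, 23, 29, 41, 43, 53, ∞}.
(a,b)_∞: sgn(-435)=−, sgn(-38019)=−, so -1.
(a,b)_29: α=1, u≡18; β=1, v≡6 (mod 29); (18|29)=-1, (6|29)=+1; sign (−1)^0·-1^1·+1^1 = -1.
(a,b)_53: α=-2, u≡36; β=0, v≡3 (mod 53); (36|53)=+1, (3|53)=-1; sign (−1)^0·+1^0·-1^-2 = +1.
(a,b)_11: α=2, u≡1; β=2, v≡8 (mod 11); (1|11)=+1, (8|11)=-1; sign (−1)^0·+1^2·-1^2 = +1.
(a,b)_5: α=-1, u≡2; β=-6, v≡1 (mod 5); (2|5)=-1, (1|5)=+1; sign (−1)^0·-1^-6·+1^-1 = +1.
(a,b)_43: α=-2, u≡9; β=-2, v≡31 (mod 43); (9|43)=+1, (31|43)=+1; sign (−1)^0·+1^-2·+1^-2 = +1.
(a,b)_41: α=-2, u≡31; β=-2, v≡35 (mod 41); (31|41)=+1, (35|41)=-1; sign (−1)^0·+1^-2·-1^-2 = +1.
(a,b)_7: α=2, u≡3; β=2, v≡3 (mod 7); (3|7)=-1, (3|7)=-1; sign (−1)^0·-1^2·-1^2 = +1.
(a,b)_19: α=4, u≡13; β=5, v≡3 (mod 19); (13|19)=-1, (3|19)=-1; sign (−1)^0·-1^5·-1^4 = -1.
(a,b)_3: α=3, u≡2; β=-1, v≡2 (mod 3); (2|3)=-1, (2|3)=-1; sign (−1)^1·-1^-1·-1^3 = -1.
(a,b)_23: α=4, u≡16; β=9, v≡13 (mod 23); (16|23)=+1, (13|23)=+1; sign (−1)^0·+1^9·+1^4 = +1.
(a,b)_2: α=10, β=10; u≡5, v≡5 (mod 8); ε(u)ε(v)=0·0, αω(v)=10·1, βω(u)=10·1; sum ≡ 0  ⇒  +1.
|Ram(-435, -38019)| = 4, even; anisotropic at {3, 19, 29, ∞}.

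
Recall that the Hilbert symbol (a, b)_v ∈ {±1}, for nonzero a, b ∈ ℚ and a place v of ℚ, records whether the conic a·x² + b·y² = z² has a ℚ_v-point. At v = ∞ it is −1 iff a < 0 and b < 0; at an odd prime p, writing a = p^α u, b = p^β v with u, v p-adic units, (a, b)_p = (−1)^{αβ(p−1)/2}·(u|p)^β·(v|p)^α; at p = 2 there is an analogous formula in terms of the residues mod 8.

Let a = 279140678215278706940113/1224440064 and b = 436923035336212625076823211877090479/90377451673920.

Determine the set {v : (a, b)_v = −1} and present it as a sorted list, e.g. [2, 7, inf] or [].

[5, 19]

Mod squares: a ≡ 217, b ≡ 20995. Check v ∈ {∞, 2, 3, 5, 7, 11, 13, 17, 19, 23, 31, 53}.
v=19: a=19^2·(≡10), b=19^1·(≡15) mod 19; (10|19)=-1, (15|19)=-1; (−1)^{2·1·9}·(-1)^1·(-1)^2 = -1.
v=∞: 217 > 0 and 20995 > 0  ⇒  (a,b)_∞ = +1.
v=13: a=13^4·(≡1), b=13^7·(≡12) mod 13; (1|13)=+1, (12|13)=+1; (−1)^{4·7·6}·(+1)^7·(+1)^4 = +1.
v=53: a=53^2·(≡31), b=53^4·(≡13) mod 53; (31|53)=-1, (13|53)=+1; (−1)^{2·4·26}·(-1)^4·(+1)^2 = +1.
v=17: a=17^2·(≡15), b=17^3·(≡11) mod 17; (15|17)=+1, (11|17)=-1; (−1)^{2·3·8}·(+1)^3·(-1)^2 = +1.
v=23: a=23^2·(≡15), b=23^4·(≡10) mod 23; (15|23)=-1, (10|23)=-1; (−1)^{2·4·11}·(-1)^4·(-1)^2 = +1.
v=7: a=7^5·(≡6), b=7^4·(≡1) mod 7; (6|7)=-1, (1|7)=+1; (−1)^{5·4·3}·(-1)^4·(+1)^5 = +1.
v=11: a=11^2·(≡2), b=11^4·(≡6) mod 11; (2|11)=-1, (6|11)=-1; (−1)^{2·4·5}·(-1)^4·(-1)^2 = +1.
v=31: a=31^1·(≡10), b=31^2·(≡2) mod 31; (10|31)=+1, (2|31)=+1; (−1)^{1·2·15}·(+1)^2·(+1)^1 = +1.
v=3: a=3^-14·(≡1), b=3^-24·(≡1) mod 3; (1|3)=+1, (1|3)=+1; (−1)^{-14·-24·1}·(+1)^-24·(+1)^-14 = +1.
v=2: v_2(a)=-8, v_2(b)=-6; units ≡ 1, 3 (mod 8); ε·ε+αω+βω = 0·1+-8·1+-6·0 ≡ 0  ⇒  (a,b)_2 = +1.
v=5: a=5^0·(≡2), b=5^-1·(≡1) mod 5; (2|5)=-1, (1|5)=+1; (−1)^{0·-1·2}·(-1)^-1·(+1)^0 = -1.
Ram(217, 20995) = {5, 19}; no ℚ_5-point on the conic.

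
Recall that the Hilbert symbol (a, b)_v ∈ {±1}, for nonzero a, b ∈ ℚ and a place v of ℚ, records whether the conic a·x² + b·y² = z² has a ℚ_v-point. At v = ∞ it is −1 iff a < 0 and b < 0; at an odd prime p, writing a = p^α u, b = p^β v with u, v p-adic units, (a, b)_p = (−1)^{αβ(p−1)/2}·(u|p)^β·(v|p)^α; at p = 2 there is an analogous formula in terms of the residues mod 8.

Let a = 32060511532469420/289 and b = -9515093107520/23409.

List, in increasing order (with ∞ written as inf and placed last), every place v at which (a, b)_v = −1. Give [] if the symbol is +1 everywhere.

Mod squares: a ≡ 2757755, b ≡ -8645. Check v ∈ {∞, 2, 3, 5, 7, 11, 13, 17, 19, 29}.
v=17: a=17^-2·(≡8), b=17^-2·(≡8) mod 17; (8|17)=+1, (8|17)=+1; (−1)^{-2·-2·8}·(+1)^-2·(+1)^-2 = +1.
v=∞: 2757755 > 0 and -8645 < 0  ⇒  (a,b)_∞ = +1.
v=19: a=19^1·(≡9), b=19^1·(≡4) mod 19; (9|19)=+1, (4|19)=+1; (−1)^{1·1·9}·(+1)^1·(+1)^1 = -1.
v=5: a=5^1·(≡1), b=5^1·(≡4) mod 5; (1|5)=+1, (4|5)=+1; (−1)^{1·1·2}·(+1)^1·(+1)^1 = +1.
v=2: v_2(a)=2, v_2(b)=6; units ≡ 3, 3 (mod 8); ε·ε+αω+βω = 1·1+2·1+6·1 ≡ 1  ⇒  (a,b)_2 = -1.
v=7: a=7^1·(≡6), b=7^1·(≡1) mod 7; (6|7)=-1, (1|7)=+1; (−1)^{1·1·3}·(-1)^1·(+1)^1 = +1.
v=3: a=3^0·(≡2), b=3^-4·(≡1) mod 3; (2|3)=-1, (1|3)=+1; (−1)^{0·-4·1}·(-1)^-4·(+1)^0 = +1.
v=11: a=11^3·(≡5), b=11^2·(≡4) mod 11; (5|11)=+1, (4|11)=+1; (−1)^{3·2·5}·(+1)^2·(+1)^3 = +1.
v=13: a=13^5·(≡9), b=13^3·(≡8) mod 13; (9|13)=+1, (8|13)=-1; (−1)^{5·3·6}·(+1)^3·(-1)^5 = -1.
v=29: a=29^3·(≡1), b=29^2·(≡17) mod 29; (1|29)=+1, (17|29)=-1; (−1)^{3·2·14}·(+1)^2·(-1)^3 = -1.
(2757755, -8645 / ℚ) ramifies at {2, 13, 19, 29}: a division algebra.

[2, 13, 19, 29]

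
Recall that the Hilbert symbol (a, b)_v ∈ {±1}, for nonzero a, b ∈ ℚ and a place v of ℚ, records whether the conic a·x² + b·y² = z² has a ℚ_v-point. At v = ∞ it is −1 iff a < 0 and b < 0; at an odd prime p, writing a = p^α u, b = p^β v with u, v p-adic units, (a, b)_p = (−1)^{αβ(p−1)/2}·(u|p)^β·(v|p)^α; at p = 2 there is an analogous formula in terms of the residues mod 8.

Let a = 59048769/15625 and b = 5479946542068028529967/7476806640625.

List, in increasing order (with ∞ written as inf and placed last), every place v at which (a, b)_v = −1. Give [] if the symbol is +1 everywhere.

[3, 19]

(a, b) ≡ (1209, 1767) mod (ℚ^×)²; places V = {2, 3, 5, 7, 13, 17, 19, 31, ∞}.
(a,b)_17: α=2, u≡16; β=2, v≡1 (mod 17); (16|17)=+1, (1|17)=+1; sign (−1)^0·+1^2·+1^2 = +1.
(a,b)_13: α=3, u≡7; β=10, v≡10 (mod 13); (7|13)=-1, (10|13)=+1; sign (−1)^0·-1^10·+1^3 = +1.
(a,b)_5: α=-6, u≡4; β=-16, v≡3 (mod 5); (4|5)=+1, (3|5)=-1; sign (−1)^0·+1^-16·-1^-6 = +1.
(a,b)_31: α=1, u≡4; β=3, v≡23 (mod 31); (4|31)=+1, (23|31)=-1; sign (−1)^1·+1^3·-1^1 = +1.
(a,b)_2: α=0, β=0; u≡1, v≡7 (mod 8); ε(u)ε(v)=0·1, αω(v)=0·0, βω(u)=0·0; sum ≡ 0  ⇒  +1.
(a,b)_19: α=0, u≡8; β=1, v≡4 (mod 19); (8|19)=-1, (4|19)=+1; sign (−1)^0·-1^1·+1^0 = -1.
(a,b)_7: α=0, u≡3; β=-2, v≡3 (mod 7); (3|7)=-1, (3|7)=-1; sign (−1)^0·-1^-2·-1^0 = +1.
(a,b)_∞: sgn(1209)=+, sgn(1767)=+, so +1.
(a,b)_3: α=1, u≡1; β=5, v≡1 (mod 3); (1|3)=+1, (1|3)=+1; sign (−1)^1·+1^5·+1^1 = -1.
Ram(1209, 1767) = {3, 19}; no ℚ_3-point on the conic.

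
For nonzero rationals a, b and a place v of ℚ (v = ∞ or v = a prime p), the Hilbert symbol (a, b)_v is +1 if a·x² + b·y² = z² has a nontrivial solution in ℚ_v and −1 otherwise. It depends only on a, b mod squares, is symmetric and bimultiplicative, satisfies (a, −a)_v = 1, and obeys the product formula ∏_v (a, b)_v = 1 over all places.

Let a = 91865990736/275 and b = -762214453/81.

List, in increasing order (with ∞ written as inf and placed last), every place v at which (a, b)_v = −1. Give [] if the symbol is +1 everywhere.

[2, 13, 17, 31]

Mod squares: a ≡ 41523911, b ≡ -128557. Check v ∈ {∞, 2, 3, 5, 7, 11, 13, 17, 19, 29, 31}.
v=2: v_2(a)=4, v_2(b)=0; units ≡ 7, 3 (mod 8); ε·ε+αω+βω = 1·1+4·1+0·0 ≡ 1  ⇒  (a,b)_2 = -1.
v=7: a=7^0·(≡1), b=7^2·(≡6) mod 7; (1|7)=+1, (6|7)=-1; (−1)^{0·2·3}·(+1)^2·(-1)^0 = +1.
v=11: a=11^-1·(≡1), b=11^3·(≡2) mod 11; (1|11)=+1, (2|11)=-1; (−1)^{-1·3·5}·(+1)^3·(-1)^-1 = +1.
v=5: a=5^-2·(≡1), b=5^0·(≡2) mod 5; (1|5)=+1, (2|5)=-1; (−1)^{-2·0·2}·(+1)^0·(-1)^-2 = +1.
v=13: a=13^3·(≡11), b=13^1·(≡10) mod 13; (11|13)=-1, (10|13)=+1; (−1)^{3·1·6}·(-1)^1·(+1)^3 = -1.
v=∞: 41523911 > 0 and -128557 < 0  ⇒  (a,b)_∞ = +1.
v=3: a=3^2·(≡2), b=3^-4·(≡2) mod 3; (2|3)=-1, (2|3)=-1; (−1)^{2·-4·1}·(-1)^-4·(-1)^2 = +1.
v=17: a=17^1·(≡14), b=17^0·(≡14) mod 17; (14|17)=-1, (14|17)=-1; (−1)^{1·0·8}·(-1)^0·(-1)^1 = -1.
v=31: a=31^1·(≡7), b=31^1·(≡16) mod 31; (7|31)=+1, (16|31)=+1; (−1)^{1·1·15}·(+1)^1·(+1)^1 = -1.
v=29: a=29^1·(≡4), b=29^1·(≡1) mod 29; (4|29)=+1, (1|29)=+1; (−1)^{1·1·14}·(+1)^1·(+1)^1 = +1.
v=19: a=19^1·(≡14), b=19^0·(≡7) mod 19; (14|19)=-1, (7|19)=+1; (−1)^{1·0·9}·(-1)^0·(+1)^1 = +1.
|Ram(41523911, -128557)| = 4, even; anisotropic at {2, 13, 17, 31}.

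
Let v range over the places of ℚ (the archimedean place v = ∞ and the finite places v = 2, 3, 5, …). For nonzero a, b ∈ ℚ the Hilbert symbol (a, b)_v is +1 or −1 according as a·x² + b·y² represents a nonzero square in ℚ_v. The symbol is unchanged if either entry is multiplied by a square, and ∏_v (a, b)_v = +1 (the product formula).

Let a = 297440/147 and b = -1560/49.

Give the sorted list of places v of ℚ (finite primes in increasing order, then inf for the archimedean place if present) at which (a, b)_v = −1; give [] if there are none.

(a, b) ≡ (330, -390) mod (ℚ^×)²; places V = {2, 3, 5, 7, 11, 13, ∞}.
(a,b)_11: α=1, u≡6; β=0, v≡7 (mod 11); (6|11)=-1, (7|11)=-1; sign (−1)^0·-1^0·-1^1 = -1.
(a,b)_∞: sgn(330)=+, sgn(-390)=−, so +1.
(a,b)_13: α=2, u≡11; β=1, v≡1 (mod 13); (11|13)=-1, (1|13)=+1; sign (−1)^0·-1^1·+1^2 = -1.
(a,b)_7: α=-2, u≡1; β=-2, v≡1 (mod 7); (1|7)=+1, (1|7)=+1; sign (−1)^0·+1^-2·+1^-2 = +1.
(a,b)_2: α=5, β=3; u≡5, v≡5 (mod 8); ε(u)ε(v)=0·0, αω(v)=5·1, βω(u)=3·1; sum ≡ 0  ⇒  +1.
(a,b)_3: α=-1, u≡2; β=1, v≡2 (mod 3); (2|3)=-1, (2|3)=-1; sign (−1)^1·-1^1·-1^-1 = -1.
(a,b)_5: α=1, u≡4; β=1, v≡2 (mod 5); (4|5)=+1, (2|5)=-1; sign (−1)^0·+1^1·-1^1 = -1.
|Ram(330, -390)| = 4, even; anisotropic at {3, 5, 11, 13}.

[3, 5, 11, 13]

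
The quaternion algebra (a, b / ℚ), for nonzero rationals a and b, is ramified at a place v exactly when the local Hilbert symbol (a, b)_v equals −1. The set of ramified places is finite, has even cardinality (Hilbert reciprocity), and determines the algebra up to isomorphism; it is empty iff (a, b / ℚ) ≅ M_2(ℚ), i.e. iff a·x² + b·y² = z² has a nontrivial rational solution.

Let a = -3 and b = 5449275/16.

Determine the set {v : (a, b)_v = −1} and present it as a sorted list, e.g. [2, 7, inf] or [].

[3, 23]

Mod squares: a ≡ -3, b ≡ 299. Check v ∈ {∞, 2, 3, 5, 13, 23}.
v=2: v_2(a)=0, v_2(b)=-4; units ≡ 5, 3 (mod 8); ε·ε+αω+βω = 0·1+0·1+-4·1 ≡ 0  ⇒  (a,b)_2 = +1.
v=3: a=3^1·(≡2), b=3^6·(≡2) mod 3; (2|3)=-1, (2|3)=-1; (−1)^{1·6·1}·(-1)^6·(-1)^1 = -1.
v=13: a=13^0·(≡10), b=13^1·(≡1) mod 13; (10|13)=+1, (1|13)=+1; (−1)^{0·1·6}·(+1)^1·(+1)^0 = +1.
v=∞: -3 < 0 and 299 > 0  ⇒  (a,b)_∞ = +1.
v=5: a=5^0·(≡2), b=5^2·(≡1) mod 5; (2|5)=-1, (1|5)=+1; (−1)^{0·2·2}·(-1)^2·(+1)^0 = +1.
v=23: a=23^0·(≡20), b=23^1·(≡3) mod 23; (20|23)=-1, (3|23)=+1; (−1)^{0·1·11}·(-1)^1·(+1)^0 = -1.
Ram(-3, 299) = {3, 23}; no ℚ_3-point on the conic.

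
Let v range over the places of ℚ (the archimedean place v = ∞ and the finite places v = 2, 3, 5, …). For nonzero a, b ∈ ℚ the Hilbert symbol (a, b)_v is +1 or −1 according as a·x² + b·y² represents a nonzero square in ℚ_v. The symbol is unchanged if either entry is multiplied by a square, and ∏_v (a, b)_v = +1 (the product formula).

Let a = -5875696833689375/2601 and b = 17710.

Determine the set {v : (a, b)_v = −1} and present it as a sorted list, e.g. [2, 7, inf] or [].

Mod squares: a ≡ -23, b ≡ 17710. Check v ∈ {∞, 2, 3, 5, 7, 11, 17, 19, 23}.
v=23: a=23^3·(≡7), b=23^1·(≡11) mod 23; (7|23)=-1, (11|23)=-1; (−1)^{3·1·11}·(-1)^1·(-1)^3 = -1.
v=5: a=5^4·(≡2), b=5^1·(≡2) mod 5; (2|5)=-1, (2|5)=-1; (−1)^{4·1·2}·(-1)^1·(-1)^4 = -1.
v=2: v_2(a)=0, v_2(b)=1; units ≡ 1, 7 (mod 8); ε·ε+αω+βω = 0·1+0·0+1·0 ≡ 0  ⇒  (a,b)_2 = +1.
v=17: a=17^-2·(≡10), b=17^0·(≡13) mod 17; (10|17)=-1, (13|17)=+1; (−1)^{-2·0·8}·(-1)^0·(+1)^-2 = +1.
v=7: a=7^2·(≡5), b=7^1·(≡3) mod 7; (5|7)=-1, (3|7)=-1; (−1)^{2·1·3}·(-1)^1·(-1)^2 = -1.
v=3: a=3^-2·(≡1), b=3^0·(≡1) mod 3; (1|3)=+1, (1|3)=+1; (−1)^{-2·0·1}·(+1)^0·(+1)^-2 = +1.
v=∞: -23 < 0 and 17710 > 0  ⇒  (a,b)_∞ = +1.
v=11: a=11^2·(≡8), b=11^1·(≡4) mod 11; (8|11)=-1, (4|11)=+1; (−1)^{2·1·5}·(-1)^1·(+1)^2 = -1.
v=19: a=19^4·(≡12), b=19^0·(≡2) mod 19; (12|19)=-1, (2|19)=-1; (−1)^{4·0·9}·(-1)^0·(-1)^4 = +1.
|Ram(-23, 17710)| = 4, even; anisotropic at {5, 7, 11, 23}.

[5, 7, 11, 23]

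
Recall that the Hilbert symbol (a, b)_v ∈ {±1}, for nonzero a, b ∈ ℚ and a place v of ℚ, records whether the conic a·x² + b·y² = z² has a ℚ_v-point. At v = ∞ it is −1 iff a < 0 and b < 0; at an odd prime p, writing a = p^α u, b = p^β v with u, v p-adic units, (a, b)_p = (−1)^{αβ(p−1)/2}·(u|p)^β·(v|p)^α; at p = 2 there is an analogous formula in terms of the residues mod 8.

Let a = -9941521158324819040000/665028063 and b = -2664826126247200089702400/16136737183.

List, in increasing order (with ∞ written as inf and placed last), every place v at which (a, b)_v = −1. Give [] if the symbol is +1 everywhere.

Mod squares: a ≡ -3958297, b ≡ -127687. Check v ∈ {∞, 2, 3, 5, 7, 17, 19, 29, 31, 37}.
v=3: a=3^-6·(≡2), b=3^0·(≡2) mod 3; (2|3)=-1, (2|3)=-1; (−1)^{-6·0·1}·(-1)^0·(-1)^-6 = +1.
v=19: a=19^-4·(≡17), b=19^-6·(≡10) mod 19; (17|19)=+1, (10|19)=-1; (−1)^{-4·-6·9}·(+1)^-6·(-1)^-4 = +1.
v=∞: -3958297 < 0 and -127687 < 0  ⇒  (a,b)_∞ = -1.
v=29: a=29^1·(≡19), b=29^1·(≡1) mod 29; (19|29)=-1, (1|29)=+1; (−1)^{1·1·14}·(-1)^1·(+1)^1 = -1.
v=37: a=37^3·(≡18), b=37^1·(≡3) mod 37; (18|37)=-1, (3|37)=+1; (−1)^{3·1·18}·(-1)^1·(+1)^3 = -1.
v=31: a=31^3·(≡18), b=31^4·(≡8) mod 31; (18|31)=+1, (8|31)=+1; (−1)^{3·4·15}·(+1)^4·(+1)^3 = +1.
v=2: v_2(a)=8, v_2(b)=18; units ≡ 7, 1 (mod 8); ε·ε+αω+βω = 1·0+8·0+18·0 ≡ 0  ⇒  (a,b)_2 = +1.
v=17: a=17^5·(≡2), b=17^7·(≡7) mod 17; (2|17)=+1, (7|17)=-1; (−1)^{5·7·8}·(+1)^7·(-1)^5 = -1.
v=7: a=7^-1·(≡6), b=7^-3·(≡2) mod 7; (6|7)=-1, (2|7)=+1; (−1)^{-1·-3·3}·(-1)^-3·(+1)^-1 = +1.
v=5: a=5^4·(≡2), b=5^2·(≡3) mod 5; (2|5)=-1, (3|5)=-1; (−1)^{4·2·2}·(-1)^2·(-1)^4 = +1.
Ram(-3958297, -127687) = {17, 29, 37, ∞}; no ℚ_17-point on the conic.

[17, 29, 37, inf]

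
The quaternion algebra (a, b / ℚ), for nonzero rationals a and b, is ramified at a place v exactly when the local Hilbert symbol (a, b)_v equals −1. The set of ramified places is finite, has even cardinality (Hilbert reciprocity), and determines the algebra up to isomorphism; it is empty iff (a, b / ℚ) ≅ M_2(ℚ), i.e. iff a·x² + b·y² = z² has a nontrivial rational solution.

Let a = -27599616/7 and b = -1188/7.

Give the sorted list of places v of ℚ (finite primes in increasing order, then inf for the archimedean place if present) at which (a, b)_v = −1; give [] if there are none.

Mod squares: a ≡ -77, b ≡ -231. Check v ∈ {∞, 2, 3, 7, 11}.
v=∞: -77 < 0 and -231 < 0  ⇒  (a,b)_∞ = -1.
v=3: a=3^4·(≡1), b=3^3·(≡1) mod 3; (1|3)=+1, (1|3)=+1; (−1)^{4·3·1}·(+1)^3·(+1)^4 = +1.
v=11: a=11^3·(≡3), b=11^1·(≡5) mod 11; (3|11)=+1, (5|11)=+1; (−1)^{3·1·5}·(+1)^1·(+1)^3 = -1.
v=2: v_2(a)=8, v_2(b)=2; units ≡ 3, 1 (mod 8); ε·ε+αω+βω = 1·0+8·0+2·1 ≡ 0  ⇒  (a,b)_2 = +1.
v=7: a=7^-1·(≡5), b=7^-1·(≡2) mod 7; (5|7)=-1, (2|7)=+1; (−1)^{-1·-1·3}·(-1)^-1·(+1)^-1 = +1.
Ram(-77, -231) = {11, ∞}; no ℚ_11-point on the conic.

[11, inf]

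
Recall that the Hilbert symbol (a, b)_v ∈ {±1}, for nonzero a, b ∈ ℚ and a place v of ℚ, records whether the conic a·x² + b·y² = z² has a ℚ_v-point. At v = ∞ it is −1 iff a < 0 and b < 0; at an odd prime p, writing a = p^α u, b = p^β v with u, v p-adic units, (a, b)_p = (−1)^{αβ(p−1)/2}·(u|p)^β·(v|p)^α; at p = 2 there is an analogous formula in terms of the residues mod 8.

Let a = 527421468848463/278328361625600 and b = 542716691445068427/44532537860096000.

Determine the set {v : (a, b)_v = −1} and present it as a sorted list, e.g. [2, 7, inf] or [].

(a, b) ≡ (182, 195) mod (ℚ^×)²; places V = {2, 3, 5, 7, 11, 13, ∞}.
(a,b)_11: α=-4, u≡7; β=-4, v≡7 (mod 11); (7|11)=-1, (7|11)=-1; sign (−1)^0·-1^-4·-1^-4 = +1.
(a,b)_5: α=-2, u≡2; β=-3, v≡4 (mod 5); (2|5)=-1, (4|5)=+1; sign (−1)^0·-1^-3·+1^-2 = -1.
(a,b)_3: α=22, u≡2; β=23, v≡2 (mod 3); (2|3)=-1, (2|3)=-1; sign (−1)^0·-1^23·-1^22 = -1.
(a,b)_2: α=-11, β=-16; u≡3, v≡3 (mod 8); ε(u)ε(v)=1·1, αω(v)=-11·1, βω(u)=-16·1; sum ≡ 0  ⇒  +1.
(a,b)_∞: sgn(182)=+, sgn(195)=+, so +1.
(a,b)_7: α=5, u≡3; β=8, v≡5 (mod 7); (3|7)=-1, (5|7)=-1; sign (−1)^0·-1^8·-1^5 = -1.
(a,b)_13: α=-5, u≡4; β=-5, v≡2 (mod 13); (4|13)=+1, (2|13)=-1; sign (−1)^0·+1^-5·-1^-5 = -1.
|Ram(182, 195)| = 4, even; anisotropic at {3, 5, 7, 13}.

[3, 5, 7, 13]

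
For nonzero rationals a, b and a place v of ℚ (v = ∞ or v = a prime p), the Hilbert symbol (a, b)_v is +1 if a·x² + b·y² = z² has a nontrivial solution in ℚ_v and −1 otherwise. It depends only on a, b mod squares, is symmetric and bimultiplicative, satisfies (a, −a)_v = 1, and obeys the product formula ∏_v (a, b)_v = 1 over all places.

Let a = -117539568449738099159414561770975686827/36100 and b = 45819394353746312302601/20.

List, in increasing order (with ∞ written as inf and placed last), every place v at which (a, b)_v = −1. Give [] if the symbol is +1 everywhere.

(a, b) ≡ (-17861363, 2484805) mod (ℚ^×)²; places V = {2, 5, 13, 17, 19, 23, 31, 41, 47, ∞}.
(a,b)_41: α=5, u≡1; β=3, v≡6 (mod 41); (1|41)=+1, (6|41)=-1; sign (−1)^0·+1^3·-1^5 = -1.
(a,b)_31: α=5, u≡17; β=3, v≡5 (mod 31); (17|31)=-1, (5|31)=+1; sign (−1)^1·-1^3·+1^5 = +1.
(a,b)_2: α=-2, β=-2; u≡5, v≡5 (mod 8); ε(u)ε(v)=0·0, αω(v)=-2·1, βω(u)=-2·1; sum ≡ 0  ⇒  +1.
(a,b)_13: α=3, u≡2; β=2, v≡2 (mod 13); (2|13)=-1, (2|13)=-1; sign (−1)^0·-1^2·-1^3 = -1.
(a,b)_19: α=-2, u≡9; β=0, v≡4 (mod 19); (9|19)=+1, (4|19)=+1; sign (−1)^0·+1^0·+1^-2 = +1.
(a,b)_5: α=-2, u≡2; β=-1, v≡4 (mod 5); (2|5)=-1, (4|5)=+1; sign (−1)^0·-1^-1·+1^-2 = -1.
(a,b)_17: α=6, u≡12; β=3, v≡16 (mod 17); (12|17)=-1, (16|17)=+1; sign (−1)^0·-1^3·+1^6 = -1.
(a,b)_47: α=3, u≡5; β=2, v≡12 (mod 47); (5|47)=-1, (12|47)=+1; sign (−1)^0·-1^2·+1^3 = +1.
(a,b)_∞: sgn(-17861363)=−, sgn(2484805)=+, so +1.
(a,b)_23: α=5, u≡15; β=3, v≡9 (mod 23); (15|23)=-1, (9|23)=+1; sign (−1)^1·-1^3·+1^5 = +1.
|Ram(-17861363, 2484805)| = 4, even; anisotropic at {5, 13, 17, 41}.

[5, 13, 17, 41]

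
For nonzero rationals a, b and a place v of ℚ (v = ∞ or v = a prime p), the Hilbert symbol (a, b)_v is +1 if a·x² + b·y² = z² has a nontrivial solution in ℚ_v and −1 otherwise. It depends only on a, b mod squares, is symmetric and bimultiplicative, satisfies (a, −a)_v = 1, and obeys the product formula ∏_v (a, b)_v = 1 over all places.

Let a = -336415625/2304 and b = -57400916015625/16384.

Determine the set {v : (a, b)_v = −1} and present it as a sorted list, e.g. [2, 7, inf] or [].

[2, 5, 7, inf]

Mod squares: a ≡ -65, b ≡ -105. Check v ∈ {∞, 2, 3, 5, 7, 13}.
v=7: a=7^2·(≡3), b=7^3·(≡6) mod 7; (3|7)=-1, (6|7)=-1; (−1)^{2·3·3}·(-1)^3·(-1)^2 = -1.
v=5: a=5^5·(≡3), b=5^9·(≡4) mod 5; (3|5)=-1, (4|5)=+1; (−1)^{5·9·2}·(-1)^9·(+1)^5 = -1.
v=∞: -65 < 0 and -105 < 0  ⇒  (a,b)_∞ = -1.
v=3: a=3^-2·(≡1), b=3^1·(≡1) mod 3; (1|3)=+1, (1|3)=+1; (−1)^{-2·1·1}·(+1)^1·(+1)^-2 = +1.
v=2: v_2(a)=-8, v_2(b)=-14; units ≡ 7, 7 (mod 8); ε·ε+αω+βω = 1·1+-8·0+-14·0 ≡ 1  ⇒  (a,b)_2 = -1.
v=13: a=13^3·(≡5), b=13^4·(≡4) mod 13; (5|13)=-1, (4|13)=+1; (−1)^{3·4·6}·(-1)^4·(+1)^3 = +1.
Ram(-65, -105) = {2, 5, 7, ∞}; no ℚ_2-point on the conic.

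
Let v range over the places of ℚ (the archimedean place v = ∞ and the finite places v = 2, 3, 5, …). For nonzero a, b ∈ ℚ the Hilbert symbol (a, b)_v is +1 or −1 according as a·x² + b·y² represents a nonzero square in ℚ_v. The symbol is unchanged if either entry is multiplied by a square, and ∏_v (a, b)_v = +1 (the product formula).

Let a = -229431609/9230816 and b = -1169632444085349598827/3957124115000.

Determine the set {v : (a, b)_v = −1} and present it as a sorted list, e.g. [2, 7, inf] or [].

Mod squares: a ≡ -14, b ≡ -4522. Check v ∈ {∞, 2, 3, 5, 7, 11, 17, 19, 29, 31, 47}.
v=31: a=31^0·(≡13), b=31^-2·(≡2) mod 31; (13|31)=-1, (2|31)=+1; (−1)^{0·-2·15}·(-1)^-2·(+1)^0 = +1.
v=2: v_2(a)=-5, v_2(b)=-3; units ≡ 1, 3 (mod 8); ε·ε+αω+βω = 0·1+-5·1+-3·0 ≡ 1  ⇒  (a,b)_2 = -1.
v=11: a=11^2·(≡7), b=11^4·(≡10) mod 11; (7|11)=-1, (10|11)=-1; (−1)^{2·4·5}·(-1)^4·(-1)^2 = +1.
v=17: a=17^2·(≡12), b=17^3·(≡6) mod 17; (12|17)=-1, (6|17)=-1; (−1)^{2·3·8}·(-1)^3·(-1)^2 = -1.
v=5: a=5^0·(≡1), b=5^-4·(≡2) mod 5; (1|5)=+1, (2|5)=-1; (−1)^{0·-4·2}·(+1)^-4·(-1)^0 = +1.
v=47: a=47^0·(≡10), b=47^2·(≡7) mod 47; (10|47)=-1, (7|47)=+1; (−1)^{0·2·23}·(-1)^2·(+1)^0 = +1.
v=29: a=29^-2·(≡17), b=29^0·(≡19) mod 29; (17|29)=-1, (19|29)=-1; (−1)^{-2·0·14}·(-1)^0·(-1)^-2 = +1.
v=7: a=7^-3·(≡5), b=7^-7·(≡6) mod 7; (5|7)=-1, (6|7)=-1; (−1)^{-3·-7·3}·(-1)^-7·(-1)^-3 = -1.
v=3: a=3^8·(≡1), b=3^18·(≡2) mod 3; (1|3)=+1, (2|3)=-1; (−1)^{8·18·1}·(+1)^18·(-1)^8 = +1.
v=∞: -14 < 0 and -4522 < 0  ⇒  (a,b)_∞ = -1.
v=19: a=19^0·(≡17), b=19^1·(≡1) mod 19; (17|19)=+1, (1|19)=+1; (−1)^{0·1·9}·(+1)^1·(+1)^0 = +1.
Ram(-14, -4522) = {2, 7, 17, ∞}; no ℚ_2-point on the conic.

[2, 7, 17, inf]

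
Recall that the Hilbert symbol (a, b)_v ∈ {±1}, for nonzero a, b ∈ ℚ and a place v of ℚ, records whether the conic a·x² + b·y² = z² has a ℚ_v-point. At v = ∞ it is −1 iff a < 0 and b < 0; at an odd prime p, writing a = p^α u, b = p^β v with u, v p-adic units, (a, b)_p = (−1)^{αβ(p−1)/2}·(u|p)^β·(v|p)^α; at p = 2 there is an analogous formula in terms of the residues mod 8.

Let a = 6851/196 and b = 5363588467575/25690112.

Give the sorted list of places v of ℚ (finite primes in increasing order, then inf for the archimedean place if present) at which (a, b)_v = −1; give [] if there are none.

Mod squares: a ≡ 6851, b ≡ 65399646. Check v ∈ {∞, 2, 3, 5, 7, 13, 17, 31, 37, 43}.
v=5: a=5^0·(≡1), b=5^2·(≡4) mod 5; (1|5)=+1, (4|5)=+1; (−1)^{0·2·2}·(+1)^2·(+1)^0 = +1.
v=37: a=37^0·(≡14), b=37^1·(≡19) mod 37; (14|37)=-1, (19|37)=-1; (−1)^{0·1·18}·(-1)^1·(-1)^0 = -1.
v=7: a=7^-2·(≡3), b=7^-2·(≡1) mod 7; (3|7)=-1, (1|7)=+1; (−1)^{-2·-2·3}·(-1)^-2·(+1)^-2 = +1.
v=3: a=3^0·(≡2), b=3^9·(≡1) mod 3; (2|3)=-1, (1|3)=+1; (−1)^{0·9·1}·(-1)^9·(+1)^0 = -1.
v=2: v_2(a)=-2, v_2(b)=-19; units ≡ 3, 7 (mod 8); ε·ε+αω+βω = 1·1+-2·0+-19·1 ≡ 0  ⇒  (a,b)_2 = +1.
v=17: a=17^1·(≡7), b=17^1·(≡10) mod 17; (7|17)=-1, (10|17)=-1; (−1)^{1·1·8}·(-1)^1·(-1)^1 = +1.
v=∞: 6851 > 0 and 65399646 > 0  ⇒  (a,b)_∞ = +1.
v=31: a=31^1·(≡19), b=31^1·(≡12) mod 31; (19|31)=+1, (12|31)=-1; (−1)^{1·1·15}·(+1)^1·(-1)^1 = +1.
v=43: a=43^0·(≡40), b=43^1·(≡37) mod 43; (40|43)=+1, (37|43)=-1; (−1)^{0·1·21}·(+1)^1·(-1)^0 = +1.
v=13: a=13^1·(≡7), b=13^1·(≡5) mod 13; (7|13)=-1, (5|13)=-1; (−1)^{1·1·6}·(-1)^1·(-1)^1 = +1.
Ram(6851, 65399646) = {3, 37}; no ℚ_3-point on the conic.

[3, 37]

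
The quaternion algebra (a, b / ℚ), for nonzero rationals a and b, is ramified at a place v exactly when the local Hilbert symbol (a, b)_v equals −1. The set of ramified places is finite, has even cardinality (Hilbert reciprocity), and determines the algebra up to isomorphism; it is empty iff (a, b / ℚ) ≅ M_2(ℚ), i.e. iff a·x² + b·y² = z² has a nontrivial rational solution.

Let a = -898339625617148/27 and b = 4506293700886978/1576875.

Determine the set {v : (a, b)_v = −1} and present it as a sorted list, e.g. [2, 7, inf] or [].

(a, b) ≡ (-67821, 4705734) mod (ℚ^×)²; places V = {2, 3, 5, 7, 11, 13, 17, 19, 29, 31, 37, 41, 47, ∞}.
(a,b)_2: α=2, β=1; u≡3, v≡3 (mod 8); ε(u)ε(v)=1·1, αω(v)=2·1, βω(u)=1·1; sum ≡ 0  ⇒  +1.
(a,b)_29: α=0, u≡12; β=-2, v≡6 (mod 29); (12|29)=-1, (6|29)=+1; sign (−1)^0·-1^-2·+1^0 = +1.
(a,b)_∞: sgn(-67821)=−, sgn(4705734)=+, so +1.
(a,b)_17: α=2, u≡15; β=0, v≡9 (mod 17); (15|17)=+1, (9|17)=+1; sign (−1)^0·+1^0·+1^2 = +1.
(a,b)_11: α=2, u≡1; β=1, v≡1 (mod 11); (1|11)=+1, (1|11)=+1; sign (−1)^0·+1^1·+1^2 = +1.
(a,b)_7: α=0, u≡1; β=2, v≡3 (mod 7); (1|7)=+1, (3|7)=-1; sign (−1)^0·+1^2·-1^0 = +1.
(a,b)_47: α=1, u≡18; β=1, v≡7 (mod 47); (18|47)=+1, (7|47)=+1; sign (−1)^1·+1^1·+1^1 = -1.
(a,b)_19: α=0, u≡4; β=2, v≡4 (mod 19); (4|19)=+1, (4|19)=+1; sign (−1)^0·+1^2·+1^0 = +1.
(a,b)_31: α=0, u≡9; β=2, v≡12 (mod 31); (9|31)=+1, (12|31)=-1; sign (−1)^0·+1^2·-1^0 = +1.
(a,b)_13: α=3, u≡4; β=2, v≡5 (mod 13); (4|13)=+1, (5|13)=-1; sign (−1)^0·+1^2·-1^3 = -1.
(a,b)_41: α=2, u≡14; β=1, v≡7 (mod 41); (14|41)=-1, (7|41)=-1; sign (−1)^0·-1^1·-1^2 = -1.
(a,b)_37: α=1, u≡32; β=1, v≡19 (mod 37); (32|37)=-1, (19|37)=-1; sign (−1)^0·-1^1·-1^1 = +1.
(a,b)_5: α=0, u≡1; β=-4, v≡1 (mod 5); (1|5)=+1, (1|5)=+1; sign (−1)^0·+1^-4·+1^0 = +1.
(a,b)_3: α=-3, u≡1; β=-1, v≡1 (mod 3); (1|3)=+1, (1|3)=+1; sign (−1)^1·+1^-1·+1^-3 = -1.
(-67821, 4705734 / ℚ) ramifies at {3, 13, 41, 47}: a division algebra.

[3, 13, 41, 47]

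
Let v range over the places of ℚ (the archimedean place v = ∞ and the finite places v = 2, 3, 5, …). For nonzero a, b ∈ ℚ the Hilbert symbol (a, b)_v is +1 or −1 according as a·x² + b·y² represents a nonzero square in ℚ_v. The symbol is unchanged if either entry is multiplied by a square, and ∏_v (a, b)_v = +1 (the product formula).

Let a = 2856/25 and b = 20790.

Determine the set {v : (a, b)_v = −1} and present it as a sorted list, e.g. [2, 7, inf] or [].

(a, b) ≡ (714, 2310) mod (ℚ^×)²; places V = {2, 3, 5, 7, 11, 17, ∞}.
(a,b)_3: α=1, u≡1; β=3, v≡2 (mod 3); (1|3)=+1, (2|3)=-1; sign (−1)^1·+1^3·-1^1 = +1.
(a,b)_11: α=0, u≡6; β=1, v≡9 (mod 11); (6|11)=-1, (9|11)=+1; sign (−1)^0·-1^1·+1^0 = -1.
(a,b)_2: α=3, β=1; u≡5, v≡3 (mod 8); ε(u)ε(v)=0·1, αω(v)=3·1, βω(u)=1·1; sum ≡ 0  ⇒  +1.
(a,b)_5: α=-2, u≡1; β=1, v≡3 (mod 5); (1|5)=+1, (3|5)=-1; sign (−1)^0·+1^1·-1^-2 = +1.
(a,b)_∞: sgn(714)=+, sgn(2310)=+, so +1.
(a,b)_7: α=1, u≡4; β=1, v≡2 (mod 7); (4|7)=+1, (2|7)=+1; sign (−1)^1·+1^1·+1^1 = -1.
(a,b)_17: α=1, u≡4; β=0, v≡16 (mod 17); (4|17)=+1, (16|17)=+1; sign (−1)^0·+1^0·+1^1 = +1.
|Ram(714, 2310)| = 2, even; anisotropic at {7, 11}.

[7, 11]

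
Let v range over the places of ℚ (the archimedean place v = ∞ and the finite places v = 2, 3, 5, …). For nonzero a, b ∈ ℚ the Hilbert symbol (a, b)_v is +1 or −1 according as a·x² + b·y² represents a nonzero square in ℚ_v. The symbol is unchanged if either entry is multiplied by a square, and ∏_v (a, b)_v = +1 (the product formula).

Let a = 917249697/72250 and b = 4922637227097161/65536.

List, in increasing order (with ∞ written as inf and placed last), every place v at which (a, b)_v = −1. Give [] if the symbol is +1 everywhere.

(a, b) ≡ (2730, 209) mod (ℚ^×)²; places V = {2, 3, 5, 7, 11, 13, 17, 19, 47, ∞}.
(a,b)_13: α=3, u≡5; β=6, v≡9 (mod 13); (5|13)=-1, (9|13)=+1; sign (−1)^0·-1^6·+1^3 = +1.
(a,b)_17: α=-2, u≡5; β=0, v≡12 (mod 17); (5|17)=-1, (12|17)=-1; sign (−1)^0·-1^0·-1^-2 = +1.
(a,b)_11: α=0, u≡6; β=1, v≡10 (mod 11); (6|11)=-1, (10|11)=-1; sign (−1)^0·-1^1·-1^0 = -1.
(a,b)_7: α=1, u≡6; β=0, v≡6 (mod 7); (6|7)=-1, (6|7)=-1; sign (−1)^0·-1^0·-1^1 = -1.
(a,b)_5: α=-3, u≡4; β=0, v≡1 (mod 5); (4|5)=+1, (1|5)=+1; sign (−1)^0·+1^0·+1^-3 = +1.
(a,b)_3: α=3, u≡1; β=0, v≡2 (mod 3); (1|3)=+1, (2|3)=-1; sign (−1)^0·+1^0·-1^3 = -1.
(a,b)_19: α=0, u≡14; β=1, v≡16 (mod 19); (14|19)=-1, (16|19)=+1; sign (−1)^0·-1^1·+1^0 = -1.
(a,b)_∞: sgn(2730)=+, sgn(209)=+, so +1.
(a,b)_47: α=2, u≡16; β=4, v≡27 (mod 47); (16|47)=+1, (27|47)=+1; sign (−1)^0·+1^4·+1^2 = +1.
(a,b)_2: α=-1, β=-16; u≡5, v≡1 (mod 8); ε(u)ε(v)=0·0, αω(v)=-1·0, βω(u)=-16·1; sum ≡ 0  ⇒  +1.
Ram(2730, 209) = {3, 7, 11, 19}; no ℚ_3-point on the conic.

[3, 7, 11, 19]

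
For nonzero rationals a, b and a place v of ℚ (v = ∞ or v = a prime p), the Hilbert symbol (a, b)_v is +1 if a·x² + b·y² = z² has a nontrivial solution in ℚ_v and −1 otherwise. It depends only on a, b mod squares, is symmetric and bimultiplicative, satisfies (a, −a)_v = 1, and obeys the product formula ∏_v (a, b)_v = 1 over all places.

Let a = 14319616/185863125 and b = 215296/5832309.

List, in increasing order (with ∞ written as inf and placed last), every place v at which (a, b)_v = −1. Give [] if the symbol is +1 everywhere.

[2, 3, 19, 23]

(a, b) ≡ (18354, 21) mod (ℚ^×)²; places V = {2, 3, 5, 7, 17, 19, 23, 29, 31, ∞}.
(a,b)_19: α=1, u≡17; β=0, v≡18 (mod 19); (17|19)=+1, (18|19)=-1; sign (−1)^0·+1^0·-1^1 = -1.
(a,b)_5: α=-4, u≡1; β=0, v≡4 (mod 5); (1|5)=+1, (4|5)=+1; sign (−1)^0·+1^0·+1^-4 = +1.
(a,b)_29: α=0, u≡14; β=2, v≡8 (mod 29); (14|29)=-1, (8|29)=-1; sign (−1)^0·-1^2·-1^0 = +1.
(a,b)_7: α=-3, u≡2; β=-1, v≡5 (mod 7); (2|7)=+1, (5|7)=-1; sign (−1)^1·+1^-1·-1^-3 = +1.
(a,b)_∞: sgn(18354)=+, sgn(21)=+, so +1.
(a,b)_23: α=1, u≡12; β=0, v≡21 (mod 23); (12|23)=+1, (21|23)=-1; sign (−1)^0·+1^0·-1^1 = -1.
(a,b)_2: α=15, β=8; u≡1, v≡5 (mod 8); ε(u)ε(v)=0·0, αω(v)=15·1, βω(u)=8·0; sum ≡ 1  ⇒  -1.
(a,b)_17: α=-2, u≡14; β=-2, v≡4 (mod 17); (14|17)=-1, (4|17)=+1; sign (−1)^0·-1^-2·+1^-2 = +1.
(a,b)_31: α=0, u≡9; β=-2, v≡22 (mod 31); (9|31)=+1, (22|31)=-1; sign (−1)^0·+1^-2·-1^0 = +1.
(a,b)_3: α=-1, u≡1; β=-1, v≡1 (mod 3); (1|3)=+1, (1|3)=+1; sign (−1)^1·+1^-1·+1^-1 = -1.
Ram(18354, 21) = {2, 3, 19, 23}; no ℚ_2-point on the conic.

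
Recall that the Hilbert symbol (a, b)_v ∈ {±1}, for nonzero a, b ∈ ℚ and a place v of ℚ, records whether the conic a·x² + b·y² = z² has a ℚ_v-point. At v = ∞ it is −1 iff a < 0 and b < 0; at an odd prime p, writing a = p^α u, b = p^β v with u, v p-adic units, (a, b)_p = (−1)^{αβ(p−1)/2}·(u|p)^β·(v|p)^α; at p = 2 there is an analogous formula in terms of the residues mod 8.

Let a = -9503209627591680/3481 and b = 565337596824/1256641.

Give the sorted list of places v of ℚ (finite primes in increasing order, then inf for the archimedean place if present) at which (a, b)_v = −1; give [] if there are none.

(a, b) ≡ (-105, 6006) mod (ℚ^×)²; places V = {2, 3, 5, 7, 11, 13, 19, 59, ∞}.
(a,b)_5: α=1, u≡4; β=0, v≡4 (mod 5); (4|5)=+1, (4|5)=+1; sign (−1)^0·+1^0·+1^1 = +1.
(a,b)_11: α=4, u≡5; β=3, v≡6 (mod 11); (5|11)=+1, (6|11)=-1; sign (−1)^0·+1^3·-1^4 = +1.
(a,b)_59: α=-2, u≡2; β=-2, v≡38 (mod 59); (2|59)=-1, (38|59)=-1; sign (−1)^0·-1^-2·-1^-2 = +1.
(a,b)_3: α=7, u≡1; β=5, v≡1 (mod 3); (1|3)=+1, (1|3)=+1; sign (−1)^1·+1^5·+1^7 = -1.
(a,b)_13: α=2, u≡9; β=1, v≡11 (mod 13); (9|13)=+1, (11|13)=-1; sign (−1)^0·+1^1·-1^2 = +1.
(a,b)_2: α=10, β=3; u≡7, v≡3 (mod 8); ε(u)ε(v)=1·1, αω(v)=10·1, βω(u)=3·0; sum ≡ 1  ⇒  -1.
(a,b)_∞: sgn(-105)=−, sgn(6006)=+, so +1.
(a,b)_19: α=0, u≡4; β=-2, v≡15 (mod 19); (4|19)=+1, (15|19)=-1; sign (−1)^0·+1^-2·-1^0 = +1.
(a,b)_7: α=3, u≡3; β=5, v≡2 (mod 7); (3|7)=-1, (2|7)=+1; sign (−1)^1·-1^5·+1^3 = +1.
|Ram(-105, 6006)| = 2, even; anisotropic at {2, 3}.

[2, 3]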